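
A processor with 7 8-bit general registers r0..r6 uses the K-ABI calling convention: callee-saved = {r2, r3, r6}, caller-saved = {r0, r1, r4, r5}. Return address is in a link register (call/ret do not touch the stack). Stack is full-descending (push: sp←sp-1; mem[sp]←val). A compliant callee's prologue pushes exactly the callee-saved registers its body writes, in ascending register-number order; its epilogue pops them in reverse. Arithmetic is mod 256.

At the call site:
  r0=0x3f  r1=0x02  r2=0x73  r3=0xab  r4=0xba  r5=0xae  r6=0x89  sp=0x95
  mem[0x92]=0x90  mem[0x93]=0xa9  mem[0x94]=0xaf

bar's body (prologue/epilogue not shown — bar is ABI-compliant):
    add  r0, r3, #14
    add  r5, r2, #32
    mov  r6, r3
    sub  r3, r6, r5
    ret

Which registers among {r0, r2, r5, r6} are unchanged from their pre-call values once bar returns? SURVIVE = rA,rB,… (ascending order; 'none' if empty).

SURVIVE = r2,r6

prologue: push r3 -> mem[0x94]=0xab, sp=0x94
prologue: push r6 -> mem[0x93]=0x89, sp=0x93
body[0] add  r0, r3, #14 -> r0=0xb9
body[1] add  r5, r2, #32 -> r5=0x93
body[2] mov  r6, r3 -> r6=0xab
body[3] sub  r3, r6, r5 -> r3=0x18
epilogue: pop r6=0x89, sp=0x94
epilogue: pop r3=0xab, sp=0x95
r0: caller-saved, written=True
r2: callee-saved, written=False
r5: caller-saved, written=True
r6: callee-saved, written=True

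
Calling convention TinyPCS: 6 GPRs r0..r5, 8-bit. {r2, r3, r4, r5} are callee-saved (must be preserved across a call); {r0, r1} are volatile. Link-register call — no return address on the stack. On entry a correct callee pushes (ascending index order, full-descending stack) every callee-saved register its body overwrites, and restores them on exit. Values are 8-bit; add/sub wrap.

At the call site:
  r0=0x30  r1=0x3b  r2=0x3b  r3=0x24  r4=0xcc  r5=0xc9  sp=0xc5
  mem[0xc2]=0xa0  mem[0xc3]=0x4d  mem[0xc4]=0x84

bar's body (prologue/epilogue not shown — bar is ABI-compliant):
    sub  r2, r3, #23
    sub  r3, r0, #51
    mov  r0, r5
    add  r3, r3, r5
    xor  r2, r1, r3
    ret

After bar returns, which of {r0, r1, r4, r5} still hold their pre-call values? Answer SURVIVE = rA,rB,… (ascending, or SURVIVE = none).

SURVIVE = r1,r4,r5

prologue: push r2 → mem[0xc4]=0x3b, sp=0xc4
prologue: push r3 → mem[0xc3]=0x24, sp=0xc3
body[0] sub  r2, r3, #23 → r2=0x0d
body[1] sub  r3, r0, #51 → r3=0xfd
body[2] mov  r0, r5 → r0=0xc9
body[3] add  r3, r3, r5 → r3=0xc6
body[4] xor  r2, r1, r3 → r2=0xfd
epilogue: pop r3=0x24, sp=0xc4
epilogue: pop r2=0x3b, sp=0xc5
r0: caller-saved, written=True
r1: caller-saved, written=False
r4: callee-saved, written=False
r5: callee-saved, written=False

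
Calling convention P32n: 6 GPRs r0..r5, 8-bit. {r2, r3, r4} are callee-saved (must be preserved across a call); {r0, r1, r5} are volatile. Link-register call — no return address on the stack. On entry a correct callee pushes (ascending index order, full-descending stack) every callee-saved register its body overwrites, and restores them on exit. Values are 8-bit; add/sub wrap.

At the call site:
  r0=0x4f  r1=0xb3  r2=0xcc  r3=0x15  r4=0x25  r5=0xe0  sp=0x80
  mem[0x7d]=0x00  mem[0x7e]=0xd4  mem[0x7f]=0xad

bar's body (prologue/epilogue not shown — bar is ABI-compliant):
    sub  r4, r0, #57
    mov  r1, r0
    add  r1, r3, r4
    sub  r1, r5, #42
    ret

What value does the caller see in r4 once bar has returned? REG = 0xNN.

REG = 0x25

prologue: push r4 → mem[0x7f]=0x25, sp=0x7f
body[0] sub  r4, r0, #57 → r4=0x16
body[1] mov  r1, r0 → r1=0x4f
body[2] add  r1, r3, r4 → r1=0x2b
body[3] sub  r1, r5, #42 → r1=0xb6
epilogue: pop r4=0x25, sp=0x80
r4 is callee-saved → restored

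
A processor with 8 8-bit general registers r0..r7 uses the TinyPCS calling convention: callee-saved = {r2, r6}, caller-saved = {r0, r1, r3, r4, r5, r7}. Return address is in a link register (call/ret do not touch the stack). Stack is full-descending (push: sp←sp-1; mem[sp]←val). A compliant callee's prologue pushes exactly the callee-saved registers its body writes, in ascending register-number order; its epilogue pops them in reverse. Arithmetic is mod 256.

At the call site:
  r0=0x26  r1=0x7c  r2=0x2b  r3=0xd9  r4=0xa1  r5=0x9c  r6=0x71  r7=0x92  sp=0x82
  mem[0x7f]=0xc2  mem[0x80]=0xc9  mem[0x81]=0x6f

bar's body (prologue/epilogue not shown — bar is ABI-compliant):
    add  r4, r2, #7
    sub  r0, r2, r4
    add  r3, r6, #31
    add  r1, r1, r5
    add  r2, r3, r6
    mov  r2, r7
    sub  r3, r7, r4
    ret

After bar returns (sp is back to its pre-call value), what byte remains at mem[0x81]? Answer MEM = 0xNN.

MEM = 0x2b

prologue: push r2 → mem[0x81]=0x2b, sp=0x81
body[0] add  r4, r2, #7 → r4=0x32
body[1] sub  r0, r2, r4 → r0=0xf9
body[2] add  r3, r6, #31 → r3=0x90
body[3] add  r1, r1, r5 → r1=0x18
body[4] add  r2, r3, r6 → r2=0x01
body[5] mov  r2, r7 → r2=0x92
body[6] sub  r3, r7, r4 → r3=0x60
epilogue: pop r2=0x2b, sp=0x82
prologue pushed ['r2'] at ['0x81']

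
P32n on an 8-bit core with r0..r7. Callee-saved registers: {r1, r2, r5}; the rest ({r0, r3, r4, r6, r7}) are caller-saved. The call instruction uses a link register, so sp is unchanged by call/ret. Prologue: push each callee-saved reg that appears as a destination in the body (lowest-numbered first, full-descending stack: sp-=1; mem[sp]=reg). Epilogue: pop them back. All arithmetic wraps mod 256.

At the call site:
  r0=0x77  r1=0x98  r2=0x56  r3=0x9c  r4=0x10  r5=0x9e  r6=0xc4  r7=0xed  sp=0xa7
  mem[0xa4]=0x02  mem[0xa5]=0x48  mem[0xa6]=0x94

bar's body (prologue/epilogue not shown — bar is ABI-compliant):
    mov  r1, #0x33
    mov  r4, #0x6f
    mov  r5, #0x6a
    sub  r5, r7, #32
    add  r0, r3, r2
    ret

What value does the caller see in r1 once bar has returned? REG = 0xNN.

REG = 0x98

prologue: push r1 → mem[0xa6]=0x98, sp=0xa6
prologue: push r5 → mem[0xa5]=0x9e, sp=0xa5
body[0] mov  r1, #0x33 → r1=0x33
body[1] mov  r4, #0x6f → r4=0x6f
body[2] mov  r5, #0x6a → r5=0x6a
body[3] sub  r5, r7, #32 → r5=0xcd
body[4] add  r0, r3, r2 → r0=0xf2
epilogue: pop r5=0x9e, sp=0xa6
epilogue: pop r1=0x98, sp=0xa7
r1 is callee-saved → restored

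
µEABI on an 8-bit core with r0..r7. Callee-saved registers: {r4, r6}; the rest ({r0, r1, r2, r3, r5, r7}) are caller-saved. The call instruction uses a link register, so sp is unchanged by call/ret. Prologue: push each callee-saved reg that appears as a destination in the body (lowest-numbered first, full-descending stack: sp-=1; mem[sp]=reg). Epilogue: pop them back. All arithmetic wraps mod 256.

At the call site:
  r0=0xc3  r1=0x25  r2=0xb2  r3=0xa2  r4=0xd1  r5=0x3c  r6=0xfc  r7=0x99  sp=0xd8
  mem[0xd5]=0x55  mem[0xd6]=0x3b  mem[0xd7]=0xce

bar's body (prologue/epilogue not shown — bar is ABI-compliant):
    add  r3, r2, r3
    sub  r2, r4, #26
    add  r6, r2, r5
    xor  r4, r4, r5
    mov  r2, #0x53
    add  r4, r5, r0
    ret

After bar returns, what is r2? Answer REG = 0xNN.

prologue: push r4 → mem[0xd7]=0xd1, sp=0xd7
prologue: push r6 → mem[0xd6]=0xfc, sp=0xd6
body[0] add  r3, r2, r3 → r3=0x54
body[1] sub  r2, r4, #26 → r2=0xb7
body[2] add  r6, r2, r5 → r6=0xf3
body[3] xor  r4, r4, r5 → r4=0xed
body[4] mov  r2, #0x53 → r2=0x53
body[5] add  r4, r5, r0 → r4=0xff
epilogue: pop r6=0xfc, sp=0xd7
epilogue: pop r4=0xd1, sp=0xd8
r2 is caller-saved → body value

REG = 0x53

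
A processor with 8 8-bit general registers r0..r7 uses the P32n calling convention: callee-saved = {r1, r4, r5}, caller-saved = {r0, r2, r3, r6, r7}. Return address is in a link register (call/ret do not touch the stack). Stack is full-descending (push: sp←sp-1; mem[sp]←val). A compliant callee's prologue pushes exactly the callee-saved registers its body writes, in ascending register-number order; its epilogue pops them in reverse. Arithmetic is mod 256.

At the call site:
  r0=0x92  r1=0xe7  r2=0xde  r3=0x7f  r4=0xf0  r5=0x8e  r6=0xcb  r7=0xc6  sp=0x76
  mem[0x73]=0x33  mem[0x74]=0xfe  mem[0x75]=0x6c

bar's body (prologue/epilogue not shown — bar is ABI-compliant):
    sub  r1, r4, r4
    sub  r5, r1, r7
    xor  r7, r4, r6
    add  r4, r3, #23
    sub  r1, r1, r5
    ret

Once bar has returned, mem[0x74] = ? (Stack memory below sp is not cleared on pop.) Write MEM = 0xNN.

prologue: push r1 -> mem[0x75]=0xe7, sp=0x75
prologue: push r4 -> mem[0x74]=0xf0, sp=0x74
prologue: push r5 -> mem[0x73]=0x8e, sp=0x73
body[0] sub  r1, r4, r4 -> r1=0x00
body[1] sub  r5, r1, r7 -> r5=0x3a
body[2] xor  r7, r4, r6 -> r7=0x3b
body[3] add  r4, r3, #23 -> r4=0x96
body[4] sub  r1, r1, r5 -> r1=0xc6
epilogue: pop r5=0x8e, sp=0x74
epilogue: pop r4=0xf0, sp=0x75
epilogue: pop r1=0xe7, sp=0x76
prologue pushed ['r1', 'r4', 'r5'] at ['0x75', '0x74', '0x73']

MEM = 0xf0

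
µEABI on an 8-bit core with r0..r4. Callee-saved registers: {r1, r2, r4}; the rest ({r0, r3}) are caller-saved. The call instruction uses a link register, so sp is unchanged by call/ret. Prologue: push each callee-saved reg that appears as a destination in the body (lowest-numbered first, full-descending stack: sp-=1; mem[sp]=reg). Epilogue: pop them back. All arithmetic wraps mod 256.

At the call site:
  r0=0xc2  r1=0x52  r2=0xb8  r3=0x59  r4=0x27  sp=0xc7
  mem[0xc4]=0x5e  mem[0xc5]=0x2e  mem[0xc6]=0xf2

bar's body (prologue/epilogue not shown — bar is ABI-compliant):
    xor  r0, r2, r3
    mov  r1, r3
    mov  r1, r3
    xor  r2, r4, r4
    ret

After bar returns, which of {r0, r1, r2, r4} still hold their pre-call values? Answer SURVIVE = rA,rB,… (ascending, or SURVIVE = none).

prologue: push r1 → mem[0xc6]=0x52, sp=0xc6
prologue: push r2 → mem[0xc5]=0xb8, sp=0xc5
body[0] xor  r0, r2, r3 → r0=0xe1
body[1] mov  r1, r3 → r1=0x59
body[2] mov  r1, r3 → r1=0x59
body[3] xor  r2, r4, r4 → r2=0x00
epilogue: pop r2=0xb8, sp=0xc6
epilogue: pop r1=0x52, sp=0xc7
r0: caller-saved, written=True
r1: callee-saved, written=True
r2: callee-saved, written=True
r4: callee-saved, written=False

SURVIVE = r1,r2,r4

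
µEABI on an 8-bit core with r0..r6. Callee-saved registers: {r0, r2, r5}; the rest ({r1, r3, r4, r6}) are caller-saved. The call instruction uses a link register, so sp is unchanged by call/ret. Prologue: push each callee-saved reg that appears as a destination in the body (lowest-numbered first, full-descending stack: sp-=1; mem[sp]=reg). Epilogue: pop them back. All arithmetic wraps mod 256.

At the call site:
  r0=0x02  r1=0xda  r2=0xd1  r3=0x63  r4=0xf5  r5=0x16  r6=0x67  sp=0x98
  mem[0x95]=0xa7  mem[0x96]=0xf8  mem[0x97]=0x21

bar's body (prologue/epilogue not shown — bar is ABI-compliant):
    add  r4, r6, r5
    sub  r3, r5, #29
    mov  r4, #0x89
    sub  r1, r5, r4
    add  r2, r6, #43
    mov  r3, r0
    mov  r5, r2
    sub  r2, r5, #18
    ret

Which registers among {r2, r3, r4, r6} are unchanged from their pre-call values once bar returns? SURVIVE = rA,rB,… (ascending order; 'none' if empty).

SURVIVE = r2,r6

prologue: push r2 → mem[0x97]=0xd1, sp=0x97
prologue: push r5 → mem[0x96]=0x16, sp=0x96
body[0] add  r4, r6, r5 → r4=0x7d
body[1] sub  r3, r5, #29 → r3=0xf9
body[2] mov  r4, #0x89 → r4=0x89
body[3] sub  r1, r5, r4 → r1=0x8d
body[4] add  r2, r6, #43 → r2=0x92
body[5] mov  r3, r0 → r3=0x02
body[6] mov  r5, r2 → r5=0x92
body[7] sub  r2, r5, #18 → r2=0x80
epilogue: pop r5=0x16, sp=0x97
epilogue: pop r2=0xd1, sp=0x98
r2: callee-saved, written=True
r3: caller-saved, written=True
r4: caller-saved, written=True
r6: caller-saved, written=False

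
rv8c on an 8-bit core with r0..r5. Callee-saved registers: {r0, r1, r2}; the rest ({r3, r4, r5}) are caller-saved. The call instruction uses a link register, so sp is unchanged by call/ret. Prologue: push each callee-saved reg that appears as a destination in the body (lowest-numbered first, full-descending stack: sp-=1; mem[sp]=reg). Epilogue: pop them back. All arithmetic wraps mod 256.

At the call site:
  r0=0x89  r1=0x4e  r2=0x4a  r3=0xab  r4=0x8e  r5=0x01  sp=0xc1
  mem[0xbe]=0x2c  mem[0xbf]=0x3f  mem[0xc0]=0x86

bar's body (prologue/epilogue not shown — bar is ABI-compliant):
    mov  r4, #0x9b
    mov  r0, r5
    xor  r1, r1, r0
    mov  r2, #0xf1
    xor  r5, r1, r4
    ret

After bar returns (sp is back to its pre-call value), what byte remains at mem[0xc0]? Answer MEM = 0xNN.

prologue: push r0 → mem[0xc0]=0x89, sp=0xc0
prologue: push r1 → mem[0xbf]=0x4e, sp=0xbf
prologue: push r2 → mem[0xbe]=0x4a, sp=0xbe
body[0] mov  r4, #0x9b → r4=0x9b
body[1] mov  r0, r5 → r0=0x01
body[2] xor  r1, r1, r0 → r1=0x4f
body[3] mov  r2, #0xf1 → r2=0xf1
body[4] xor  r5, r1, r4 → r5=0xd4
epilogue: pop r2=0x4a, sp=0xbf
epilogue: pop r1=0x4e, sp=0xc0
epilogue: pop r0=0x89, sp=0xc1
prologue pushed ['r0', 'r1', 'r2'] at ['0xc0', '0xbf', '0xbe']

MEM = 0x89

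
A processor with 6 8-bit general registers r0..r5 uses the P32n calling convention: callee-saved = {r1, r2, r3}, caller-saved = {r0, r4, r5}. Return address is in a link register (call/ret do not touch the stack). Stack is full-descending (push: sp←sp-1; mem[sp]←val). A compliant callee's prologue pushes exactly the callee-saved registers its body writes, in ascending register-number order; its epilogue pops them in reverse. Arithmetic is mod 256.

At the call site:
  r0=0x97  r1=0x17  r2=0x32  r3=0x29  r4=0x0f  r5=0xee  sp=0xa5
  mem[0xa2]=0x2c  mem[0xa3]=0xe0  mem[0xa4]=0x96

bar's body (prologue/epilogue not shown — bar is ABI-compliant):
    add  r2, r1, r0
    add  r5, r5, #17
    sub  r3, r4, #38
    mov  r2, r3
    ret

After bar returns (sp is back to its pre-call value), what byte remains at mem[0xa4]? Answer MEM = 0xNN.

prologue: push r2 → mem[0xa4]=0x32, sp=0xa4
prologue: push r3 → mem[0xa3]=0x29, sp=0xa3
body[0] add  r2, r1, r0 → r2=0xae
body[1] add  r5, r5, #17 → r5=0xff
body[2] sub  r3, r4, #38 → r3=0xe9
body[3] mov  r2, r3 → r2=0xe9
epilogue: pop r3=0x29, sp=0xa4
epilogue: pop r2=0x32, sp=0xa5
prologue pushed ['r2', 'r3'] at ['0xa4', '0xa3']

MEM = 0x32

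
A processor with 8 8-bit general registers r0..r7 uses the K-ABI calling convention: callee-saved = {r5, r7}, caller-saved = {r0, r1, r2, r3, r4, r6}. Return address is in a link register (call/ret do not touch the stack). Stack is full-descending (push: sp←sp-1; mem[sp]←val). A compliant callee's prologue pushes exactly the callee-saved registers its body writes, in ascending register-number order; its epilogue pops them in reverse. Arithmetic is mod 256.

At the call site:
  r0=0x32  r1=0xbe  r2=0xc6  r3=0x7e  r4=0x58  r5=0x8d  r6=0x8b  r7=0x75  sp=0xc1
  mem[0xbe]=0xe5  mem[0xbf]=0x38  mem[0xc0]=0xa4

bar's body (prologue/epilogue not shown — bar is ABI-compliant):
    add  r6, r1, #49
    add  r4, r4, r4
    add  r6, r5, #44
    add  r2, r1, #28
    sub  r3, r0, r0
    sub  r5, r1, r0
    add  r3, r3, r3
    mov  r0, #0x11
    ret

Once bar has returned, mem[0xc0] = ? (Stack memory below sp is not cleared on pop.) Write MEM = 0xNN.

MEM = 0x8d

prologue: push r5 → mem[0xc0]=0x8d, sp=0xc0
body[0] add  r6, r1, #49 → r6=0xef
body[1] add  r4, r4, r4 → r4=0xb0
body[2] add  r6, r5, #44 → r6=0xb9
body[3] add  r2, r1, #28 → r2=0xda
body[4] sub  r3, r0, r0 → r3=0x00
body[5] sub  r5, r1, r0 → r5=0x8c
body[6] add  r3, r3, r3 → r3=0x00
body[7] mov  r0, #0x11 → r0=0x11
epilogue: pop r5=0x8d, sp=0xc1
prologue pushed ['r5'] at ['0xc0']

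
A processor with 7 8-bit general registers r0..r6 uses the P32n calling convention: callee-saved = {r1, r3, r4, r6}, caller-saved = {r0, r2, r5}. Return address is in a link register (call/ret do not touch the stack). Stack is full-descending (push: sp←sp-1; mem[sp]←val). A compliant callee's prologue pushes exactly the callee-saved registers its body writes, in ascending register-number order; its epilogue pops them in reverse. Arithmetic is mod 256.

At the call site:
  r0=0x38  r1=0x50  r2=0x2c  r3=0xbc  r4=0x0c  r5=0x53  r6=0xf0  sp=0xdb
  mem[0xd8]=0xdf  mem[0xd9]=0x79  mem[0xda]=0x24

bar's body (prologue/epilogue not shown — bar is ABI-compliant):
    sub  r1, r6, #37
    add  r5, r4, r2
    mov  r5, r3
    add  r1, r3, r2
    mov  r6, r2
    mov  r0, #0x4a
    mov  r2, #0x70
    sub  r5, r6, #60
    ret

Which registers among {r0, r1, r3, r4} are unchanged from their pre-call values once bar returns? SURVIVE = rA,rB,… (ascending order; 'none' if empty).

prologue: push r1 -> mem[0xda]=0x50, sp=0xda
prologue: push r6 -> mem[0xd9]=0xf0, sp=0xd9
body[0] sub  r1, r6, #37 -> r1=0xcb
body[1] add  r5, r4, r2 -> r5=0x38
body[2] mov  r5, r3 -> r5=0xbc
body[3] add  r1, r3, r2 -> r1=0xe8
body[4] mov  r6, r2 -> r6=0x2c
body[5] mov  r0, #0x4a -> r0=0x4a
body[6] mov  r2, #0x70 -> r2=0x70
body[7] sub  r5, r6, #60 -> r5=0xf0
epilogue: pop r6=0xf0, sp=0xda
epilogue: pop r1=0x50, sp=0xdb
r0: caller-saved, written=True
r1: callee-saved, written=True
r3: callee-saved, written=False
r4: callee-saved, written=False

SURVIVE = r1,r3,r4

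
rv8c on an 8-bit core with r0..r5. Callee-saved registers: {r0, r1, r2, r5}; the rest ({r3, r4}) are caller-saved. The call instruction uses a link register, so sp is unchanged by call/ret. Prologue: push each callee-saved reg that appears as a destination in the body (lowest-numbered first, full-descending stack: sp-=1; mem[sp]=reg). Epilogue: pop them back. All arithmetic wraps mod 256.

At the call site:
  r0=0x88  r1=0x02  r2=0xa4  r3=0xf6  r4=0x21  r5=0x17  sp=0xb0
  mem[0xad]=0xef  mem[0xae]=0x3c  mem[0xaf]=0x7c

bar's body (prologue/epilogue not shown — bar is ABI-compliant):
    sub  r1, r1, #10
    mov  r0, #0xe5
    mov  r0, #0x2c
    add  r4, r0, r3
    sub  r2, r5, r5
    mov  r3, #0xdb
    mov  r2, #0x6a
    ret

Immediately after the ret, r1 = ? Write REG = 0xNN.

prologue: push r0 -> mem[0xaf]=0x88, sp=0xaf
prologue: push r1 -> mem[0xae]=0x02, sp=0xae
prologue: push r2 -> mem[0xad]=0xa4, sp=0xad
body[0] sub  r1, r1, #10 -> r1=0xf8
body[1] mov  r0, #0xe5 -> r0=0xe5
body[2] mov  r0, #0x2c -> r0=0x2c
body[3] add  r4, r0, r3 -> r4=0x22
body[4] sub  r2, r5, r5 -> r2=0x00
body[5] mov  r3, #0xdb -> r3=0xdb
body[6] mov  r2, #0x6a -> r2=0x6a
epilogue: pop r2=0xa4, sp=0xae
epilogue: pop r1=0x02, sp=0xaf
epilogue: pop r0=0x88, sp=0xb0
r1 is callee-saved -> restored

REG = 0x02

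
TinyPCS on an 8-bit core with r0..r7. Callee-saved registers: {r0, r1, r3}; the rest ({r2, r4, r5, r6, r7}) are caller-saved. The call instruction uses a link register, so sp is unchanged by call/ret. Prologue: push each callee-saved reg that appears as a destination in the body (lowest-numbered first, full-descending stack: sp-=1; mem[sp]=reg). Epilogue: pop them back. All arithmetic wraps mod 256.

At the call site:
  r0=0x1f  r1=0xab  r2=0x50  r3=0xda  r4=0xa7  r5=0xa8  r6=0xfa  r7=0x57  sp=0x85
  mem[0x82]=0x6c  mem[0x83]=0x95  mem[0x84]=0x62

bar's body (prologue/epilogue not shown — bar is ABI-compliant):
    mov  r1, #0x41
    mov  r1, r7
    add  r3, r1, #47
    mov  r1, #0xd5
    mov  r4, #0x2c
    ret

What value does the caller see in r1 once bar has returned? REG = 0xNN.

prologue: push r1 -> mem[0x84]=0xab, sp=0x84
prologue: push r3 -> mem[0x83]=0xda, sp=0x83
body[0] mov  r1, #0x41 -> r1=0x41
body[1] mov  r1, r7 -> r1=0x57
body[2] add  r3, r1, #47 -> r3=0x86
body[3] mov  r1, #0xd5 -> r1=0xd5
body[4] mov  r4, #0x2c -> r4=0x2c
epilogue: pop r3=0xda, sp=0x84
epilogue: pop r1=0xab, sp=0x85
r1 is callee-saved -> restored

REG = 0xab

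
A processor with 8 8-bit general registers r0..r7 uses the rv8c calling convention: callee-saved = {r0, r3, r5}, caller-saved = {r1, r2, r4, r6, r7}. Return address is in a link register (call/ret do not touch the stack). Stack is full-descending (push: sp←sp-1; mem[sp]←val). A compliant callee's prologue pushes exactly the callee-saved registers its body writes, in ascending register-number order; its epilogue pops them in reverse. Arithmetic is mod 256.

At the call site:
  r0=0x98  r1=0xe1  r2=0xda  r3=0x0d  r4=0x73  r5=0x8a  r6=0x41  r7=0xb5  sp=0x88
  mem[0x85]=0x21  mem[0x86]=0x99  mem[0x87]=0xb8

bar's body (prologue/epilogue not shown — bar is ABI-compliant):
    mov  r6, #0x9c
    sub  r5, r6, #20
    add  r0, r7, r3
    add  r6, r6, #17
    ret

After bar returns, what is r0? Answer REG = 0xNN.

REG = 0x98

prologue: push r0 → mem[0x87]=0x98, sp=0x87
prologue: push r5 → mem[0x86]=0x8a, sp=0x86
body[0] mov  r6, #0x9c → r6=0x9c
body[1] sub  r5, r6, #20 → r5=0x88
body[2] add  r0, r7, r3 → r0=0xc2
body[3] add  r6, r6, #17 → r6=0xad
epilogue: pop r5=0x8a, sp=0x87
epilogue: pop r0=0x98, sp=0x88
r0 is callee-saved → restored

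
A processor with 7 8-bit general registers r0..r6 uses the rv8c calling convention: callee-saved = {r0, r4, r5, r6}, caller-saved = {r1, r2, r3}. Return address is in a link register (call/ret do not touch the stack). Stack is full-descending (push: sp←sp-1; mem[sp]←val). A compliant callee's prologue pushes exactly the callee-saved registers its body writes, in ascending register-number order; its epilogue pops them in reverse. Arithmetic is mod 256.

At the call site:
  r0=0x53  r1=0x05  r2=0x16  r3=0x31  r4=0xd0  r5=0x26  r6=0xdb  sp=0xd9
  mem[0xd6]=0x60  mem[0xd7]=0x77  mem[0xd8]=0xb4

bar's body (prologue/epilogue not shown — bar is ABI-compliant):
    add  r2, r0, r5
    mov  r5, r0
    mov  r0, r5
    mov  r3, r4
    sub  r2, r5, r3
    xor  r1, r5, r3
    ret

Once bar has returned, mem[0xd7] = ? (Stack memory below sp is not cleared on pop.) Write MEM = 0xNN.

MEM = 0x26

prologue: push r0 -> mem[0xd8]=0x53, sp=0xd8
prologue: push r5 -> mem[0xd7]=0x26, sp=0xd7
body[0] add  r2, r0, r5 -> r2=0x79
body[1] mov  r5, r0 -> r5=0x53
body[2] mov  r0, r5 -> r0=0x53
body[3] mov  r3, r4 -> r3=0xd0
body[4] sub  r2, r5, r3 -> r2=0x83
body[5] xor  r1, r5, r3 -> r1=0x83
epilogue: pop r5=0x26, sp=0xd8
epilogue: pop r0=0x53, sp=0xd9
prologue pushed ['r0', 'r5'] at ['0xd8', '0xd7']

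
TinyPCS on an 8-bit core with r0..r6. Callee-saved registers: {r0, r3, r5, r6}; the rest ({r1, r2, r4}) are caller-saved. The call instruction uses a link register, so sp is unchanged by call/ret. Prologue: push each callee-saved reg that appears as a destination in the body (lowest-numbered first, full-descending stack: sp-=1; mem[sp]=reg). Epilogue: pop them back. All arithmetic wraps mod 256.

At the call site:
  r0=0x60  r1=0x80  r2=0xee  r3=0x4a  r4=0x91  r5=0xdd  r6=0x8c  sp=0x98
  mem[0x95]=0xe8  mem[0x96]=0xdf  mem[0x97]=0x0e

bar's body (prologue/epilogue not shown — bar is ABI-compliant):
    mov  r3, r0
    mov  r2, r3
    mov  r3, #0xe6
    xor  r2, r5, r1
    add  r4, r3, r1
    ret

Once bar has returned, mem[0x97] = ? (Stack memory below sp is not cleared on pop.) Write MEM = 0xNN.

prologue: push r3 → mem[0x97]=0x4a, sp=0x97
body[0] mov  r3, r0 → r3=0x60
body[1] mov  r2, r3 → r2=0x60
body[2] mov  r3, #0xe6 → r3=0xe6
body[3] xor  r2, r5, r1 → r2=0x5d
body[4] add  r4, r3, r1 → r4=0x66
epilogue: pop r3=0x4a, sp=0x98
prologue pushed ['r3'] at ['0x97']

MEM = 0x4a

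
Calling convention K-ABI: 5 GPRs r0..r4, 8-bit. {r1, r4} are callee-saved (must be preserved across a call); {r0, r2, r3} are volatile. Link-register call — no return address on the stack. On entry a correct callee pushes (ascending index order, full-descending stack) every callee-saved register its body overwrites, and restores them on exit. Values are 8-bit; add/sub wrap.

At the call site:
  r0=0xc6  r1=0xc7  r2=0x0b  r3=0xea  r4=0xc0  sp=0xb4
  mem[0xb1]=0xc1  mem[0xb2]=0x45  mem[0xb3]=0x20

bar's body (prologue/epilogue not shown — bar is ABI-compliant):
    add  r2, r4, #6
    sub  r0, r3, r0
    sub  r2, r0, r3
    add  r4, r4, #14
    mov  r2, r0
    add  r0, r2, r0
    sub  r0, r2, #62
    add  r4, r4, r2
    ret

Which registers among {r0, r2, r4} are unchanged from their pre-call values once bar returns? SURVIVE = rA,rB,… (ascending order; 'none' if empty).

prologue: push r4 -> mem[0xb3]=0xc0, sp=0xb3
body[0] add  r2, r4, #6 -> r2=0xc6
body[1] sub  r0, r3, r0 -> r0=0x24
body[2] sub  r2, r0, r3 -> r2=0x3a
body[3] add  r4, r4, #14 -> r4=0xce
body[4] mov  r2, r0 -> r2=0x24
body[5] add  r0, r2, r0 -> r0=0x48
body[6] sub  r0, r2, #62 -> r0=0xe6
body[7] add  r4, r4, r2 -> r4=0xf2
epilogue: pop r4=0xc0, sp=0xb4
r0: caller-saved, written=True
r2: caller-saved, written=True
r4: callee-saved, written=True

SURVIVE = r4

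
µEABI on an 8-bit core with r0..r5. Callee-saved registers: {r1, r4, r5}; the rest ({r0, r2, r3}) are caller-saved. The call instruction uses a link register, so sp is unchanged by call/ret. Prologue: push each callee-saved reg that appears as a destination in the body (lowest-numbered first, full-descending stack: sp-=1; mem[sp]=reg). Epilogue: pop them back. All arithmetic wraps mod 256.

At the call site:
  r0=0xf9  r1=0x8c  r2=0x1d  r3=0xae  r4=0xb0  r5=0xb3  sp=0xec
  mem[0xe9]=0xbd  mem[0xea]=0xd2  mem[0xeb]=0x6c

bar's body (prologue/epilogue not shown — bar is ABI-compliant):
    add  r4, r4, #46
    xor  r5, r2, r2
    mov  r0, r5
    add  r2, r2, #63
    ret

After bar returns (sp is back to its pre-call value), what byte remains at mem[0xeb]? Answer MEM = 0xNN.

MEM = 0xb0

prologue: push r4 → mem[0xeb]=0xb0, sp=0xeb
prologue: push r5 → mem[0xea]=0xb3, sp=0xea
body[0] add  r4, r4, #46 → r4=0xde
body[1] xor  r5, r2, r2 → r5=0x00
body[2] mov  r0, r5 → r0=0x00
body[3] add  r2, r2, #63 → r2=0x5c
epilogue: pop r5=0xb3, sp=0xeb
epilogue: pop r4=0xb0, sp=0xec
prologue pushed ['r4', 'r5'] at ['0xeb', '0xea']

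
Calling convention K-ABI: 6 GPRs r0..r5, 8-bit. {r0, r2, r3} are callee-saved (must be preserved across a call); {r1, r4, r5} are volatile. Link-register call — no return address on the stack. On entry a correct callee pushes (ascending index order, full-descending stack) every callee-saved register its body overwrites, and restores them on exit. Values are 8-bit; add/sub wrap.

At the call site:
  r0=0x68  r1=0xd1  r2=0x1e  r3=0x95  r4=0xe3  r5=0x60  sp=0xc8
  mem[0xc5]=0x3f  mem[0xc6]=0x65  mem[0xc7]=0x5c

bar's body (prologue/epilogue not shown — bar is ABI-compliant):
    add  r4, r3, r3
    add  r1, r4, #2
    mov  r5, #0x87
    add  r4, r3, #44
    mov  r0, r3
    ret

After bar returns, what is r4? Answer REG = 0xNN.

REG = 0xc1

prologue: push r0 → mem[0xc7]=0x68, sp=0xc7
body[0] add  r4, r3, r3 → r4=0x2a
body[1] add  r1, r4, #2 → r1=0x2c
body[2] mov  r5, #0x87 → r5=0x87
body[3] add  r4, r3, #44 → r4=0xc1
body[4] mov  r0, r3 → r0=0x95
epilogue: pop r0=0x68, sp=0xc8
r4 is caller-saved → body value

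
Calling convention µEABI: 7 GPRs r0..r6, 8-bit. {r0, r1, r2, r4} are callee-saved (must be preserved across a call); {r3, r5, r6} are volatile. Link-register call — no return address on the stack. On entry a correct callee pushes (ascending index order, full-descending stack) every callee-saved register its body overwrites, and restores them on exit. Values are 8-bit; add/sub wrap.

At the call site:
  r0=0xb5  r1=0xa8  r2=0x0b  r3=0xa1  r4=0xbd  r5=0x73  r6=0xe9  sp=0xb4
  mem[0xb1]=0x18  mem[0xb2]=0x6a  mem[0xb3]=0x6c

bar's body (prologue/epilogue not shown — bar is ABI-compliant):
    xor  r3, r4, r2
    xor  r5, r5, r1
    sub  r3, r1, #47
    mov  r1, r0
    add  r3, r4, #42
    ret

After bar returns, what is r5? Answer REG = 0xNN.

prologue: push r1 → mem[0xb3]=0xa8, sp=0xb3
body[0] xor  r3, r4, r2 → r3=0xb6
body[1] xor  r5, r5, r1 → r5=0xdb
body[2] sub  r3, r1, #47 → r3=0x79
body[3] mov  r1, r0 → r1=0xb5
body[4] add  r3, r4, #42 → r3=0xe7
epilogue: pop r1=0xa8, sp=0xb4
r5 is caller-saved → body value

REG = 0xdb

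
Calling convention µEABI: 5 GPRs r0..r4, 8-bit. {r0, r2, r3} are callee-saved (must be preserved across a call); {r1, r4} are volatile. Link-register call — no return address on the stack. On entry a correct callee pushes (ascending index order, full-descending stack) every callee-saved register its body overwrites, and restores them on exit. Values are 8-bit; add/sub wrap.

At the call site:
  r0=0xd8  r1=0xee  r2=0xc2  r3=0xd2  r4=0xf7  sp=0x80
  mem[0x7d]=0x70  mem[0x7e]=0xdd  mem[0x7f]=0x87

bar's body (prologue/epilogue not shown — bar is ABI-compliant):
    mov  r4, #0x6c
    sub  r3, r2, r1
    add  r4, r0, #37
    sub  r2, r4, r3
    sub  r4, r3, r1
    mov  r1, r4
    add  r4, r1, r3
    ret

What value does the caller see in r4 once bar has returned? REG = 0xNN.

REG = 0xba

prologue: push r2 → mem[0x7f]=0xc2, sp=0x7f
prologue: push r3 → mem[0x7e]=0xd2, sp=0x7e
body[0] mov  r4, #0x6c → r4=0x6c
body[1] sub  r3, r2, r1 → r3=0xd4
body[2] add  r4, r0, #37 → r4=0xfd
body[3] sub  r2, r4, r3 → r2=0x29
body[4] sub  r4, r3, r1 → r4=0xe6
body[5] mov  r1, r4 → r1=0xe6
body[6] add  r4, r1, r3 → r4=0xba
epilogue: pop r3=0xd2, sp=0x7f
epilogue: pop r2=0xc2, sp=0x80
r4 is caller-saved → body value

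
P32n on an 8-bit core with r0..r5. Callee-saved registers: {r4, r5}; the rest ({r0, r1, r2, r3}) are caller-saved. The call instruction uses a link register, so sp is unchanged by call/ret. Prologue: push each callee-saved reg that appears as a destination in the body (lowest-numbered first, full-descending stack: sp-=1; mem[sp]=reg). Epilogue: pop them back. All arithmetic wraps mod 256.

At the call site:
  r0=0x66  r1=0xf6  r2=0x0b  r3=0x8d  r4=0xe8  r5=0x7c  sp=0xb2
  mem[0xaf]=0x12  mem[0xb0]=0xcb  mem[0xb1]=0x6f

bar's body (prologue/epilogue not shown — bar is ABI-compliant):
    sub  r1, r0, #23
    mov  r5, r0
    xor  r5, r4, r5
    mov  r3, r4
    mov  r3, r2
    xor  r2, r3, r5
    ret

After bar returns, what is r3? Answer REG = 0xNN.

prologue: push r5 -> mem[0xb1]=0x7c, sp=0xb1
body[0] sub  r1, r0, #23 -> r1=0x4f
body[1] mov  r5, r0 -> r5=0x66
body[2] xor  r5, r4, r5 -> r5=0x8e
body[3] mov  r3, r4 -> r3=0xe8
body[4] mov  r3, r2 -> r3=0x0b
body[5] xor  r2, r3, r5 -> r2=0x85
epilogue: pop r5=0x7c, sp=0xb2
r3 is caller-saved -> body value

REG = 0x0b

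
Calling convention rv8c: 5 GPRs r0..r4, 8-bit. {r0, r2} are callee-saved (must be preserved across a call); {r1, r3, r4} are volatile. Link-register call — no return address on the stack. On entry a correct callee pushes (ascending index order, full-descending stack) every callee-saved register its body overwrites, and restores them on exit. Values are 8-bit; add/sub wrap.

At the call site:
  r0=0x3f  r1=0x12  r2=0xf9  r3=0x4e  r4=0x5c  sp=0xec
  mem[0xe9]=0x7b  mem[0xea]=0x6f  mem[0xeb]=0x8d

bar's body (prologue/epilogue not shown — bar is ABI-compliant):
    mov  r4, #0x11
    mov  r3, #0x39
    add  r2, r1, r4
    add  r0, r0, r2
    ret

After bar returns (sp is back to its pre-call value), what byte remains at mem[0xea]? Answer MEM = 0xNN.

prologue: push r0 → mem[0xeb]=0x3f, sp=0xeb
prologue: push r2 → mem[0xea]=0xf9, sp=0xea
body[0] mov  r4, #0x11 → r4=0x11
body[1] mov  r3, #0x39 → r3=0x39
body[2] add  r2, r1, r4 → r2=0x23
body[3] add  r0, r0, r2 → r0=0x62
epilogue: pop r2=0xf9, sp=0xeb
epilogue: pop r0=0x3f, sp=0xec
prologue pushed ['r0', 'r2'] at ['0xeb', '0xea']

MEM = 0xf9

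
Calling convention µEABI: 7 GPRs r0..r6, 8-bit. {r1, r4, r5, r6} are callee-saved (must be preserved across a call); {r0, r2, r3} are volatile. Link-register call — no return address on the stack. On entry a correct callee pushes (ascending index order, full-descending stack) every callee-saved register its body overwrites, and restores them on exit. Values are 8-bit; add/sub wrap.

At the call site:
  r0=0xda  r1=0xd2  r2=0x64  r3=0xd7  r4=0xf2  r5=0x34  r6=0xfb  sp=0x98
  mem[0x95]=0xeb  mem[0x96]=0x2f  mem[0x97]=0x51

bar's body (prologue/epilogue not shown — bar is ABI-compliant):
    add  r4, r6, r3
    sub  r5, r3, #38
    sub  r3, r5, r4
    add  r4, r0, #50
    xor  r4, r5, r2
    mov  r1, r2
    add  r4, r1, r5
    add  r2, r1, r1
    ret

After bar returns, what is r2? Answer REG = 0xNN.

REG = 0xc8

prologue: push r1 → mem[0x97]=0xd2, sp=0x97
prologue: push r4 → mem[0x96]=0xf2, sp=0x96
prologue: push r5 → mem[0x95]=0x34, sp=0x95
body[0] add  r4, r6, r3 → r4=0xd2
body[1] sub  r5, r3, #38 → r5=0xb1
body[2] sub  r3, r5, r4 → r3=0xdf
body[3] add  r4, r0, #50 → r4=0x0c
body[4] xor  r4, r5, r2 → r4=0xd5
body[5] mov  r1, r2 → r1=0x64
body[6] add  r4, r1, r5 → r4=0x15
body[7] add  r2, r1, r1 → r2=0xc8
epilogue: pop r5=0x34, sp=0x96
epilogue: pop r4=0xf2, sp=0x97
epilogue: pop r1=0xd2, sp=0x98
r2 is caller-saved → body value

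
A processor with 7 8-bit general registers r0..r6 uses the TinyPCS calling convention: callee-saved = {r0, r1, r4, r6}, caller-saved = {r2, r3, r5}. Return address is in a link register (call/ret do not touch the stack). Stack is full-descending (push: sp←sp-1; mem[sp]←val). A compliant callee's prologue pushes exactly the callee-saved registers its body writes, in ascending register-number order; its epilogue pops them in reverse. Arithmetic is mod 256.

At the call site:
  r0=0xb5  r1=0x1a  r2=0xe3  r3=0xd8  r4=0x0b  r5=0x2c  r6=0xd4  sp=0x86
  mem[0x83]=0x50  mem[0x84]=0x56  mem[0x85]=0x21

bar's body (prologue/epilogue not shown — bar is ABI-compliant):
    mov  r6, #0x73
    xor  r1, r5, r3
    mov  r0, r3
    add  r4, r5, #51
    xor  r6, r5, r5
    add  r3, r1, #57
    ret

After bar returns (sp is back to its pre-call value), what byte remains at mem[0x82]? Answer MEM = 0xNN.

prologue: push r0 -> mem[0x85]=0xb5, sp=0x85
prologue: push r1 -> mem[0x84]=0x1a, sp=0x84
prologue: push r4 -> mem[0x83]=0x0b, sp=0x83
prologue: push r6 -> mem[0x82]=0xd4, sp=0x82
body[0] mov  r6, #0x73 -> r6=0x73
body[1] xor  r1, r5, r3 -> r1=0xf4
body[2] mov  r0, r3 -> r0=0xd8
body[3] add  r4, r5, #51 -> r4=0x5f
body[4] xor  r6, r5, r5 -> r6=0x00
body[5] add  r3, r1, #57 -> r3=0x2d
epilogue: pop r6=0xd4, sp=0x83
epilogue: pop r4=0x0b, sp=0x84
epilogue: pop r1=0x1a, sp=0x85
epilogue: pop r0=0xb5, sp=0x86
prologue pushed ['r0', 'r1', 'r4', 'r6'] at ['0x85', '0x84', '0x83', '0x82']

MEM = 0xd4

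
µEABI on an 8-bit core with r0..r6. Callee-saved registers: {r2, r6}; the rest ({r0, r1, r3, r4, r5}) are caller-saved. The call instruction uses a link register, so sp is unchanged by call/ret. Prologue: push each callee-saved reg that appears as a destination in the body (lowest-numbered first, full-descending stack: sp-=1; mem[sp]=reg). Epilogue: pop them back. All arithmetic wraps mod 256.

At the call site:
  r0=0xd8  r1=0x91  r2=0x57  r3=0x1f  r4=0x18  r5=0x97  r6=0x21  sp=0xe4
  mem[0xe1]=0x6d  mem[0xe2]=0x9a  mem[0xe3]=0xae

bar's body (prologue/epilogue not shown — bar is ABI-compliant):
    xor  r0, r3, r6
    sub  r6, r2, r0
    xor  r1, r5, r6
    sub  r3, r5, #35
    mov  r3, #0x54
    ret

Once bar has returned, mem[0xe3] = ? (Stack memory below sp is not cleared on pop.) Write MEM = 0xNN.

MEM = 0x21

prologue: push r6 → mem[0xe3]=0x21, sp=0xe3
body[0] xor  r0, r3, r6 → r0=0x3e
body[1] sub  r6, r2, r0 → r6=0x19
body[2] xor  r1, r5, r6 → r1=0x8e
body[3] sub  r3, r5, #35 → r3=0x74
body[4] mov  r3, #0x54 → r3=0x54
epilogue: pop r6=0x21, sp=0xe4
prologue pushed ['r6'] at ['0xe3']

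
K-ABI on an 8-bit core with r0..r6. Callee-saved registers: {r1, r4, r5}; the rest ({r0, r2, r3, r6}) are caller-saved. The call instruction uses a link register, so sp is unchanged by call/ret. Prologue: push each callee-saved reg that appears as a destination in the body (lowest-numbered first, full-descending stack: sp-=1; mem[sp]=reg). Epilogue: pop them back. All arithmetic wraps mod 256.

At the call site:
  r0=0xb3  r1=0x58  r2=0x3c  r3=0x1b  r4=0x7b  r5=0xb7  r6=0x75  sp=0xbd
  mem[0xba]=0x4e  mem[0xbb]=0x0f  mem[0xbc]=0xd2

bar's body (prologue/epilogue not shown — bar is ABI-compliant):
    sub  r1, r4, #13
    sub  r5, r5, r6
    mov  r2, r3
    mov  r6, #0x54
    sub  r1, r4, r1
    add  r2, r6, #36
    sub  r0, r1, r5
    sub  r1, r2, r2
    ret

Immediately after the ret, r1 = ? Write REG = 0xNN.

prologue: push r1 -> mem[0xbc]=0x58, sp=0xbc
prologue: push r5 -> mem[0xbb]=0xb7, sp=0xbb
body[0] sub  r1, r4, #13 -> r1=0x6e
body[1] sub  r5, r5, r6 -> r5=0x42
body[2] mov  r2, r3 -> r2=0x1b
body[3] mov  r6, #0x54 -> r6=0x54
body[4] sub  r1, r4, r1 -> r1=0x0d
body[5] add  r2, r6, #36 -> r2=0x78
body[6] sub  r0, r1, r5 -> r0=0xcb
body[7] sub  r1, r2, r2 -> r1=0x00
epilogue: pop r5=0xb7, sp=0xbc
epilogue: pop r1=0x58, sp=0xbd
r1 is callee-saved -> restored

REG = 0x58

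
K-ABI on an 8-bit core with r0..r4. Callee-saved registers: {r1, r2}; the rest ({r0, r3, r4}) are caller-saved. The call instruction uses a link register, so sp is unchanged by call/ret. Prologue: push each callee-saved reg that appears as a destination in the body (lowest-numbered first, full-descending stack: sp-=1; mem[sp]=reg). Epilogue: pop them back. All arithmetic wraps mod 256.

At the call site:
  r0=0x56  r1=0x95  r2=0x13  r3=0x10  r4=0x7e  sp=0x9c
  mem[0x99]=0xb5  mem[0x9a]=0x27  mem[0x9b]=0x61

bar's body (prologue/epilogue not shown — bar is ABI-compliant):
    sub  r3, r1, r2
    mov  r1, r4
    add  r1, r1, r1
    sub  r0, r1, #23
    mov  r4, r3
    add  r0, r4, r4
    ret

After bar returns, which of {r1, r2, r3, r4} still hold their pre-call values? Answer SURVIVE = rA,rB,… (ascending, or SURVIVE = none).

SURVIVE = r1,r2

prologue: push r1 → mem[0x9b]=0x95, sp=0x9b
body[0] sub  r3, r1, r2 → r3=0x82
body[1] mov  r1, r4 → r1=0x7e
body[2] add  r1, r1, r1 → r1=0xfc
body[3] sub  r0, r1, #23 → r0=0xe5
body[4] mov  r4, r3 → r4=0x82
body[5] add  r0, r4, r4 → r0=0x04
epilogue: pop r1=0x95, sp=0x9c
r1: callee-saved, written=True
r2: callee-saved, written=False
r3: caller-saved, written=True
r4: caller-saved, written=True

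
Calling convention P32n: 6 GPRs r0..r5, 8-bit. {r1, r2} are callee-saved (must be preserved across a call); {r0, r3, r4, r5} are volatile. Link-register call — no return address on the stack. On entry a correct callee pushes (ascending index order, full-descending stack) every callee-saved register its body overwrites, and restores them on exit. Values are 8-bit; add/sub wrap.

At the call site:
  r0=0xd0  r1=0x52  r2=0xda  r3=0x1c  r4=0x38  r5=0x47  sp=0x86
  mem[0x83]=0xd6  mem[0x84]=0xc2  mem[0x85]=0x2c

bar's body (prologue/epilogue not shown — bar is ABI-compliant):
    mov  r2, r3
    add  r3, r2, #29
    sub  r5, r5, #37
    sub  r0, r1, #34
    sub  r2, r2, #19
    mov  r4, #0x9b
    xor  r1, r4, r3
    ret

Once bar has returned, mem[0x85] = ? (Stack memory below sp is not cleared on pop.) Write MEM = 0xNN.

prologue: push r1 -> mem[0x85]=0x52, sp=0x85
prologue: push r2 -> mem[0x84]=0xda, sp=0x84
body[0] mov  r2, r3 -> r2=0x1c
body[1] add  r3, r2, #29 -> r3=0x39
body[2] sub  r5, r5, #37 -> r5=0x22
body[3] sub  r0, r1, #34 -> r0=0x30
body[4] sub  r2, r2, #19 -> r2=0x09
body[5] mov  r4, #0x9b -> r4=0x9b
body[6] xor  r1, r4, r3 -> r1=0xa2
epilogue: pop r2=0xda, sp=0x85
epilogue: pop r1=0x52, sp=0x86
prologue pushed ['r1', 'r2'] at ['0x85', '0x84']

MEM = 0x52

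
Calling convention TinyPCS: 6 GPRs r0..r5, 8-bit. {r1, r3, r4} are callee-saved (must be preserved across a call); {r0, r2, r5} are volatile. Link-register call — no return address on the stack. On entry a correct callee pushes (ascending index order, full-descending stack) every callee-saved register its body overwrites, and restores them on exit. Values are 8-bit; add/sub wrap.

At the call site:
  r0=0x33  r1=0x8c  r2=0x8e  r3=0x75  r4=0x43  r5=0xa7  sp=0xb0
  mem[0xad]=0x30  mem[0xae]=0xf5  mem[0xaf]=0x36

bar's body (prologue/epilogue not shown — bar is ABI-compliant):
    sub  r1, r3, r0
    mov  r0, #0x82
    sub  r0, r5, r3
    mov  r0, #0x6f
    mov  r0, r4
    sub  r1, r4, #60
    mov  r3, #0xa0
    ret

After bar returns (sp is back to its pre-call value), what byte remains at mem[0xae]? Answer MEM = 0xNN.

MEM = 0x75

prologue: push r1 -> mem[0xaf]=0x8c, sp=0xaf
prologue: push r3 -> mem[0xae]=0x75, sp=0xae
body[0] sub  r1, r3, r0 -> r1=0x42
body[1] mov  r0, #0x82 -> r0=0x82
body[2] sub  r0, r5, r3 -> r0=0x32
body[3] mov  r0, #0x6f -> r0=0x6f
body[4] mov  r0, r4 -> r0=0x43
body[5] sub  r1, r4, #60 -> r1=0x07
body[6] mov  r3, #0xa0 -> r3=0xa0
epilogue: pop r3=0x75, sp=0xaf
epilogue: pop r1=0x8c, sp=0xb0
prologue pushed ['r1', 'r3'] at ['0xaf', '0xae']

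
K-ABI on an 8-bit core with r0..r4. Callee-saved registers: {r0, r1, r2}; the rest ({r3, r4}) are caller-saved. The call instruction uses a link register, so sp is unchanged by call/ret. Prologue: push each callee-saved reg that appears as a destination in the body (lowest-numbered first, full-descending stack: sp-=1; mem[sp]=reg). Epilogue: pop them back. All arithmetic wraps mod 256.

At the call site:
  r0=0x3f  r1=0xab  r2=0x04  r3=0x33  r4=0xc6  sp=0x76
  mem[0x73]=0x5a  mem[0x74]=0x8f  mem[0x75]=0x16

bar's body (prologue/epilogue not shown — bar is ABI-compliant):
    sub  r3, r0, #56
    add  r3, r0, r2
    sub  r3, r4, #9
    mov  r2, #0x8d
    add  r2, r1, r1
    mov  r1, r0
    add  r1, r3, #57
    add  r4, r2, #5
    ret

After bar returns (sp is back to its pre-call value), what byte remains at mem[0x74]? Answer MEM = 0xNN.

MEM = 0x04

prologue: push r1 → mem[0x75]=0xab, sp=0x75
prologue: push r2 → mem[0x74]=0x04, sp=0x74
body[0] sub  r3, r0, #56 → r3=0x07
body[1] add  r3, r0, r2 → r3=0x43
body[2] sub  r3, r4, #9 → r3=0xbd
body[3] mov  r2, #0x8d → r2=0x8d
body[4] add  r2, r1, r1 → r2=0x56
body[5] mov  r1, r0 → r1=0x3f
body[6] add  r1, r3, #57 → r1=0xf6
body[7] add  r4, r2, #5 → r4=0x5b
epilogue: pop r2=0x04, sp=0x75
epilogue: pop r1=0xab, sp=0x76
prologue pushed ['r1', 'r2'] at ['0x75', '0x74']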